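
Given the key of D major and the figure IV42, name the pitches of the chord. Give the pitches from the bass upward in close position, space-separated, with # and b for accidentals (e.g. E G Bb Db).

F# G B D

The numeral's case and figure indicate a major seventh chord. In D major its root, the subdominant, is G.
Stacking thirds from G gives G-B-D-F#.
With the 42 figure the chord is in third inversion; from the bass F# upward in close position it reads F#-G-B-D.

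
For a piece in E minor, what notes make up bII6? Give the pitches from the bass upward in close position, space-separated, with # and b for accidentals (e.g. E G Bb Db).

A C F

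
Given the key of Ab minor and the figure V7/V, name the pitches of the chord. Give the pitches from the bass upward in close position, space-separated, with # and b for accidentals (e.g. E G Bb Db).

The slash means an applied dominant: we want the dominant of V. In Ab minor, V is Eb major, and its dominant is built on Bb.
Building a dominant seventh chord on Bb gives Bb-D-F-Ab.

Bb D F Ab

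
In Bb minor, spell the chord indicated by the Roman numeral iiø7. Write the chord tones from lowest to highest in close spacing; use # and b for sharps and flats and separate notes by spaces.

The numeral's case and figure indicate a half-diminished seventh chord. In Bb minor its root, the second degree, is C.
Stacking thirds from C gives C-Eb-Gb-Bb.

C Eb Gb Bb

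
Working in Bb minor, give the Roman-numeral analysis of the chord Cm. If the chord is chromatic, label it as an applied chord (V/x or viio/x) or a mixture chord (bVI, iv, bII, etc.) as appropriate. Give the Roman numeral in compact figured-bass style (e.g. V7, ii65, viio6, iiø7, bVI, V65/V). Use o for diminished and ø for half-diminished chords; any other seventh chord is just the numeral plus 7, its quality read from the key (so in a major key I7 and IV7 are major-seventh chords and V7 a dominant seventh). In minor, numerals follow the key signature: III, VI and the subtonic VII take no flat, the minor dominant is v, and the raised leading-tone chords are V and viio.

The pitches C-Eb-G form a minor triad rooted on C.
C is the second degree of Bb minor. This is the minor supertonic, borrowed from the parallel major (the Dorian ii).

ii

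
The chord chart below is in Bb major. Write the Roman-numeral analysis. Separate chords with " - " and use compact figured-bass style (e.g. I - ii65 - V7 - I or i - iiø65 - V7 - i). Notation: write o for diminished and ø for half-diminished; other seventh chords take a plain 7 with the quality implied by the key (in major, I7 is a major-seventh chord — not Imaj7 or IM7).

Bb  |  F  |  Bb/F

I - V - I64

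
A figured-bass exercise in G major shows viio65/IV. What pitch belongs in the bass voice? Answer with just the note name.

D

The applied chord viio65/IV is rooted on B: B-D-F-Ab.
The figure 65 means first inversion — the third is in the bass.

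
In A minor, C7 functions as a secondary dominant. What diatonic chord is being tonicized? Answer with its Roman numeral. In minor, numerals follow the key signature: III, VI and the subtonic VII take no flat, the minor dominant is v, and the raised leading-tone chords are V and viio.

VI

The chord is a dominant seventh chord on C.
A dominant resolves down a perfect fifth: C → F. In A minor, F is scale degree 6, i.e. VI.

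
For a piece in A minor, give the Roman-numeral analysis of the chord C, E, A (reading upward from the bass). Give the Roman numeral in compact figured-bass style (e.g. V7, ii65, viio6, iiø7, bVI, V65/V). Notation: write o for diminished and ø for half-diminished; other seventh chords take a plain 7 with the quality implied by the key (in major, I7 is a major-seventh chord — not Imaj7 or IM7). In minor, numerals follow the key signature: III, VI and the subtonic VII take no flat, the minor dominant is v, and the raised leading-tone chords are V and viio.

The pitches A-C-E form a minor triad rooted on A.
A is scale degree 1 in A minor, and a minor triad on that degree is written i.
With C in the bass the chord is in first inversion, so the figured bass is 6.

i6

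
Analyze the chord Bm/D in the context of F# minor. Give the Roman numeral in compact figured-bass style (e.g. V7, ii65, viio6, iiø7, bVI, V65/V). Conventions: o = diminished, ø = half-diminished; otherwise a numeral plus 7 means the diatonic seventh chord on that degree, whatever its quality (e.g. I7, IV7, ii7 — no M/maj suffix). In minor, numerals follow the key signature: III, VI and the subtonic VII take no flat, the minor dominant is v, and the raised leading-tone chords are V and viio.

Stacked in thirds the chord is B-D-F#: a minor triad on B.
B is scale degree 4 in F# minor, and a minor triad on that degree is written iv.
With D in the bass the chord is in first inversion, so the figured bass is 6.

iv6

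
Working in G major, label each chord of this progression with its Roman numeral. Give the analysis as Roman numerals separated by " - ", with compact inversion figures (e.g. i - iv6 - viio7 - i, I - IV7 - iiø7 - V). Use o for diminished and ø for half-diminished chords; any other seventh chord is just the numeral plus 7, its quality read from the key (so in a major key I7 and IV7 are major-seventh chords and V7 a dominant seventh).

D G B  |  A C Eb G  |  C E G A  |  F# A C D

I64 - iiø7 - ii65 - V65

D-G-B: major triad on G = scale degree 1 → I64.
A-C-Eb-G is non-diatonic — iiø7, a mixture chord from G minor.
C-E-G-A: root A is the supertonic; minor seventh chord there is ii65.
F#-A-C-D has root D, degree 5 in G major, so V65.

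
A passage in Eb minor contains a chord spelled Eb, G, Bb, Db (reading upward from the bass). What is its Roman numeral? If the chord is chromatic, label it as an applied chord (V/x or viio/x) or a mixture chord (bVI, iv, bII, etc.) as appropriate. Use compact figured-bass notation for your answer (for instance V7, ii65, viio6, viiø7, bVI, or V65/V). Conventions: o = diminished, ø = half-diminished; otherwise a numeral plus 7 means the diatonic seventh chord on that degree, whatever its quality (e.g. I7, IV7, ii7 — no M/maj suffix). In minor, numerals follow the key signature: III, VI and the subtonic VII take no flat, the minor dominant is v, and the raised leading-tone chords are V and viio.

V7/iv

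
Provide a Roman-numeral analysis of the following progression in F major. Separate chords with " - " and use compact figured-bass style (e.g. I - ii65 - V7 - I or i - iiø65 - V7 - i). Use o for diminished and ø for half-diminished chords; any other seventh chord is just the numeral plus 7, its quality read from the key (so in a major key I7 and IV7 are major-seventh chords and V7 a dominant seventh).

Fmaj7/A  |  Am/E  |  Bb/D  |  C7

I65 - iii64 - IV6 - V7

Fmaj7/A: major seventh chord on F = scale degree 1 → I65.
Am/E has root A, degree 3 in F major, so iii64.
Bb/D has root Bb, degree 4 in F major, so IV6.
C7 has root C, degree 5 in F major, so V7.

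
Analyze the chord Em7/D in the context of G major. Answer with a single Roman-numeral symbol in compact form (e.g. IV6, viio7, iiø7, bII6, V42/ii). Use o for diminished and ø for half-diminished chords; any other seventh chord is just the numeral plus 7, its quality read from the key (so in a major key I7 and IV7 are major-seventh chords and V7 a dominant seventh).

The pitches E-G-B-D form a minor seventh chord rooted on E.
E is scale degree 6 in G major, and a minor seventh chord on that degree is written vi7.
With D in the bass the chord is in third inversion, so the figured bass is 42.

vi42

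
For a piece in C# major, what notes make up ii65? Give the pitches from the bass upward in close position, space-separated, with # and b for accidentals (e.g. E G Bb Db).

F# A# C# D#

In C# major, scale degree 2 is D#, and the diatonic chord built there is a minor seventh chord.
That chord is spelled D#-F#-A#-C#.
With the 65 figure the chord is in first inversion; from the bass F# upward in close position it reads F#-A#-C#-D#.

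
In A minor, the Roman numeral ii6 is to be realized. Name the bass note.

D

ii in A minor has root B; the chord is B-D-F#.
The figure 6 means first inversion — the third is in the bass.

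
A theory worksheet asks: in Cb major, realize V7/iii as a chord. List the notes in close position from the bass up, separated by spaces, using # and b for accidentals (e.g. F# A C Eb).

The slash means an applied dominant: we want the dominant of iii. In Cb major, iii is Eb minor, and its dominant is built on Bb.
Building a dominant seventh chord on Bb gives Bb-D-F-Ab.

Bb D F Ab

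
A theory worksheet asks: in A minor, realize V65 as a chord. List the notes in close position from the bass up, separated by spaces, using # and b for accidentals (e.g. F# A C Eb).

G# B D E

In A minor, the dominant is E. The dominant is major (leading tone raised), so V is a dominant seventh chord.
Stacking thirds from E gives E-G#-B-D.
The figured bass 65 indicates first inversion, placing the third (G#) in the bass: G#-B-D-E.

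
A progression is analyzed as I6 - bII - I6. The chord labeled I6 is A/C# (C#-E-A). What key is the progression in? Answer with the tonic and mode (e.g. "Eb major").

A major

The chord A/C# is a major triad rooted on A; its label is I6.
If A is scale degree 1 and the mode makes that degree carry a major triad, the tonic is A and the mode is major.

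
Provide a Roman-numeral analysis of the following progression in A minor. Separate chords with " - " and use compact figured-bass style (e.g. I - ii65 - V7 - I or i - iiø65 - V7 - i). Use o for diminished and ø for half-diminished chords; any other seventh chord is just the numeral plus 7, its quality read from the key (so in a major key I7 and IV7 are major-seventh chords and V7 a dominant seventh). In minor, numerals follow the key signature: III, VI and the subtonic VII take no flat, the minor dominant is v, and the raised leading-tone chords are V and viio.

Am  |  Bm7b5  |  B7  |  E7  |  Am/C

i - iiø7 - V7/V - V7 - i6

Am: minor triad on A = scale degree 1 → i.
Bm7b5: root B is the supertonic; half-diminished seventh chord there is iiø7.
B7 is the secondary dominant of V (dominant seventh chord on B): V7/V.
E7: dominant seventh chord on E = scale degree 5 → V7.
Am/C: minor triad on A = scale degree 1 → i6.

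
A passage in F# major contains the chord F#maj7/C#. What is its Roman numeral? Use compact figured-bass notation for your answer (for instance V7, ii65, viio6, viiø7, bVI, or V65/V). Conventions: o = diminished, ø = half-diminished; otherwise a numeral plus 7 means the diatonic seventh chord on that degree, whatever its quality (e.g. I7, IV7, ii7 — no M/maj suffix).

I43

Stacked in thirds the chord is F#-A#-C#-E#: a major seventh chord on F#.
F# is scale degree 1 in F# major, and a major seventh chord on that degree is written I7.
With C# in the bass the chord is in second inversion, so the figured bass is 43.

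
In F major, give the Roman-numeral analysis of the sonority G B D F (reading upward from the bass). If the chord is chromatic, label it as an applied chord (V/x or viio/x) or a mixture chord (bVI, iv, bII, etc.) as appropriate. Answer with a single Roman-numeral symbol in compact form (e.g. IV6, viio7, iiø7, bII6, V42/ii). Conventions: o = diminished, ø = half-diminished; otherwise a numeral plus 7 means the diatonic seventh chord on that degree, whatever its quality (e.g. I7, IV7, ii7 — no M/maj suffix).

The pitches G-B-D-F form a dominant seventh chord rooted on G.
G is not a diatonic chord root with this quality in F major, but it lies a perfect fifth above C (V), so the chord functions as an applied dominant of V.

V7/V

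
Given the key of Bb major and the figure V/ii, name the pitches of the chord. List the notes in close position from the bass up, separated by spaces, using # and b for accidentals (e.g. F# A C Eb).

G B D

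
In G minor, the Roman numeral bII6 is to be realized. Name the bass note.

C

bII in G minor has root Ab; the chord is Ab-C-Eb.
The figure 6 means first inversion — the third is in the bass.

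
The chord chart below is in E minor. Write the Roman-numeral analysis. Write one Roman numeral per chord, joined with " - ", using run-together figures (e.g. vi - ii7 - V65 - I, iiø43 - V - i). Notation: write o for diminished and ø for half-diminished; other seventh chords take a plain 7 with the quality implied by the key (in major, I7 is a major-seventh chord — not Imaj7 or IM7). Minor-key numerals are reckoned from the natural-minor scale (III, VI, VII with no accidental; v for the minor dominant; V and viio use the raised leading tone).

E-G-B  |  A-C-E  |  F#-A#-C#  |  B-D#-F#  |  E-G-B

E-G-B: minor triad on E = scale degree 1 → i.
A-C-E has root A, degree 4 in E minor, so iv.
F#-A#-C#: a major triad on F#, the applied dominant of V → V/V.
B-D#-F#: root B is the dominant; major triad there is V.
E-G-B has root E, degree 1 in E minor, so i.

i - iv - V/V - V - i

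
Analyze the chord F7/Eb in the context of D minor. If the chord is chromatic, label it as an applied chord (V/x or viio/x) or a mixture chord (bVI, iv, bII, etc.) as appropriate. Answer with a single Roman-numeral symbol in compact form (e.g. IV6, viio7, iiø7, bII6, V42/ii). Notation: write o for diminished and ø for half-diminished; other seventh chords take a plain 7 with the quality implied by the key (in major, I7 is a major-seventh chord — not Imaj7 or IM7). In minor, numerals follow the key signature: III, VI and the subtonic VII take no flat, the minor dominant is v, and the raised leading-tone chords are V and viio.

The pitches F-A-C-Eb form a dominant seventh chord rooted on F.
F is not a diatonic chord root with this quality in D minor, but it lies a perfect fifth above Bb (VI), so the chord functions as an applied dominant of VI.
With Eb in the bass the chord is in third inversion, so the figured bass is 42.

V42/VI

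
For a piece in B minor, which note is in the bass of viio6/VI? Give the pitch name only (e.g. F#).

A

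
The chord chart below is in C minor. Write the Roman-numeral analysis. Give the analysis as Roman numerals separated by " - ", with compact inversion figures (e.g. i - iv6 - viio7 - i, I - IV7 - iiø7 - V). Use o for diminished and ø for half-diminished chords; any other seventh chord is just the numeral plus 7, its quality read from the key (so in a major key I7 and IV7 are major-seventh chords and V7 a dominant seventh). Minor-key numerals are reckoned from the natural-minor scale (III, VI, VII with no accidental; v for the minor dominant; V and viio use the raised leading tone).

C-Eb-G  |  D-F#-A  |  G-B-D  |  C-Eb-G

i - V/V - V - i

C-Eb-G: root C is the tonic; minor triad there is i.
D-F#-A: chromatic; D is V of V, so V/V.
G-B-D has root G, degree 5 in C minor, so V.
C-Eb-G: minor triad on C = scale degree 1 → i.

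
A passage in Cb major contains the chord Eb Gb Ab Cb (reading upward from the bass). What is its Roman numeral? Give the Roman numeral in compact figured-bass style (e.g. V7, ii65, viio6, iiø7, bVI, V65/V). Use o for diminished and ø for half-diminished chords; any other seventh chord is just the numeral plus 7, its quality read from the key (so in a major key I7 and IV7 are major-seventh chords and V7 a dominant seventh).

vi43

Stacked in thirds the chord is Ab-Cb-Eb-Gb: a minor seventh chord on Ab.
Ab is scale degree 6 in Cb major, and a minor seventh chord on that degree is written vi7.
With Eb in the bass the chord is in second inversion, so the figured bass is 43.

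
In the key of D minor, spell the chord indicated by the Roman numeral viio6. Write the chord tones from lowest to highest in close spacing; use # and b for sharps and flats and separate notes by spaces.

In D minor, the leading-tone chord is built on the raised seventh degree, C#.
That chord is spelled C#-E-G.
The figured bass 6 indicates first inversion, placing the third (E) in the bass: E-G-C#.

E G C#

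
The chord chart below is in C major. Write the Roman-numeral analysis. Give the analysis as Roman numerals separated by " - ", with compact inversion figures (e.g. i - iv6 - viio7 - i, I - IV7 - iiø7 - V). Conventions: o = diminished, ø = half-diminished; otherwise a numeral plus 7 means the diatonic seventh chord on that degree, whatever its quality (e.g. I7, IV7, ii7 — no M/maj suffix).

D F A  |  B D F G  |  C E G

D-F-A: minor triad on D = scale degree 2 → ii.
B-D-F-G has root G, degree 5 in C major, so V65.
C-E-G: root C is the tonic; major triad there is I.

ii - V65 - I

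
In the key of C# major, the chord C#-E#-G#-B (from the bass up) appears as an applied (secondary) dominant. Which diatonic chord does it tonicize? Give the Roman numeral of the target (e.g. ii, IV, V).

IV

The chord is a dominant seventh chord on C#.
A dominant resolves down a perfect fifth: C# → F#. In C# major, F# is scale degree 4, i.e. IV.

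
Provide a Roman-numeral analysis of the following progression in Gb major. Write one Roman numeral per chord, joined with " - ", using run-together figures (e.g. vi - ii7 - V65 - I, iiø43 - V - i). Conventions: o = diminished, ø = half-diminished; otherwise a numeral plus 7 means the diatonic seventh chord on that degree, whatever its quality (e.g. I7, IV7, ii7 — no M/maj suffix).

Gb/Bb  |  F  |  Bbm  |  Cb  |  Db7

I6 - V/iii - iii - IV - V7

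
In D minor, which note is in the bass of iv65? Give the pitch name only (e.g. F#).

iv in D minor has root G; the chord is G-Bb-D-F.
The figure 65 means first inversion — the third is in the bass.

Bb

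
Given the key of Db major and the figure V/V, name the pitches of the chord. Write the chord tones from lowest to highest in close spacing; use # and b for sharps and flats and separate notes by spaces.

V/V is a secondary dominant — the dominant triad of V. V in Db major is Ab, so the applied chord's root is Eb, a perfect fifth above.
Building a major triad on Eb gives Eb-G-Bb.

Eb G Bb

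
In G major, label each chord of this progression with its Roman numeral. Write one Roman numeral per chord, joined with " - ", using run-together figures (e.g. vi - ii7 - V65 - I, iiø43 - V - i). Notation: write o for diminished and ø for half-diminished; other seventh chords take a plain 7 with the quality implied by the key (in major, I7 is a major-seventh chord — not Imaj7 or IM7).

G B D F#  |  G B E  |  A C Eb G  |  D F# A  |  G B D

I7 - vi6 - iiø7 - V - I

G-B-D-F# has root G, degree 1 in G major, so I7.
G-B-E: minor triad on E = scale degree 6 → vi6.
A-C-Eb-G: half-diminished seventh chord on A — chromatic; iiø7 (borrowed from the parallel minor).
D-F#-A: major triad on D = scale degree 5 → V.
G-B-D: major triad on G = scale degree 1 → I.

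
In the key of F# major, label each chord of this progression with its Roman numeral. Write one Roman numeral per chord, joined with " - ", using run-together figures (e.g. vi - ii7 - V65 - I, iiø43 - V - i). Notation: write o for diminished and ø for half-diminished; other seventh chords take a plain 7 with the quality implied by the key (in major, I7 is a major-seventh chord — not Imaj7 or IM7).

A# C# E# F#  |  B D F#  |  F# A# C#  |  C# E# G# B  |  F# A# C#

I65 - iv - I - V7 - I

A#-C#-E#-F#: major seventh chord on F# = scale degree 1 → I65.
B-D-F# is non-diatonic — iv, a mixture chord from F# minor.
F#-A#-C#: root F# is the tonic; major triad there is I.
C#-E#-G#-B: root C# is the dominant; dominant seventh chord there is V7.
F#-A#-C#: major triad on F# = scale degree 1 → I.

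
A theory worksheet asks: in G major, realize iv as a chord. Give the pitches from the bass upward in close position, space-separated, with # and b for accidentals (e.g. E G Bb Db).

iv is the minor subdominant, borrowed from the parallel minor. In G major that root is C.
So the chord is C-Eb-G.

C Eb G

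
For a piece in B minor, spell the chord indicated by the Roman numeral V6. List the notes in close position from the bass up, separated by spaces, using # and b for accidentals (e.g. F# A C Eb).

In B minor, scale degree 5 is F#. The dominant is major (leading tone raised), so V is a major triad.
Stacking thirds from F# gives F#-A#-C#.
With the 6 figure the chord is in first inversion; from the bass A# upward in close position it reads A#-C#-F#.

A# C# F#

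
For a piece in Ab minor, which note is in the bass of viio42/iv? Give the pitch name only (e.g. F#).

Bbb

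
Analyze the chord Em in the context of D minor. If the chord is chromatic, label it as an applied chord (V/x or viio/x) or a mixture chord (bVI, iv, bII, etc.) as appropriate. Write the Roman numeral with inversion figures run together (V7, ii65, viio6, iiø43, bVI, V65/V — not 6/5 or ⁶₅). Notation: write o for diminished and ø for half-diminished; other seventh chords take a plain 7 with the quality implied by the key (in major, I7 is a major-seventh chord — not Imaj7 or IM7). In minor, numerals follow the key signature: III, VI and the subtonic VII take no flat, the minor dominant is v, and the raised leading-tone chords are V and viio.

Stacked in thirds the chord is E-G-B: a minor triad on E.
E is the second degree of D minor. This is the minor supertonic, borrowed from the parallel major (the Dorian ii).

ii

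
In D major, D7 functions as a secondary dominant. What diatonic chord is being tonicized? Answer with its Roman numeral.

The chord is a dominant seventh chord on D.
A dominant resolves down a perfect fifth: D → G. In D major, G is scale degree 4, i.e. IV.

IV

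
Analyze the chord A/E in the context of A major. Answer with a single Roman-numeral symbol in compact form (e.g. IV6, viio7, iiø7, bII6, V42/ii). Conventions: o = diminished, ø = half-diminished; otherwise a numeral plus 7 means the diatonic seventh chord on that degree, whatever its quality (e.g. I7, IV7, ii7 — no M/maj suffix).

I64

Stacked in thirds the chord is A-C#-E: a major triad on A.
A is scale degree 1 in A major, and a major triad on that degree is written I.
With E in the bass the chord is in second inversion, so the figured bass is 64.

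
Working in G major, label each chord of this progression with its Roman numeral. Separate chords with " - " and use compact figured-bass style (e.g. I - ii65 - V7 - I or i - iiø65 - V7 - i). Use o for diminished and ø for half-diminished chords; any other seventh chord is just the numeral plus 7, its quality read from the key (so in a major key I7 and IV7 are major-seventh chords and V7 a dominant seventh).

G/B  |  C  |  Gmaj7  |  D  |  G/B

G/B: major triad on G = scale degree 1 → I6.
C: major triad on C = scale degree 4 → IV.
Gmaj7: major seventh chord on G = scale degree 1 → I7.
D: root D is the dominant; major triad there is V.
G/B has root G, degree 1 in G major, so I6.

I6 - IV - I7 - V - I6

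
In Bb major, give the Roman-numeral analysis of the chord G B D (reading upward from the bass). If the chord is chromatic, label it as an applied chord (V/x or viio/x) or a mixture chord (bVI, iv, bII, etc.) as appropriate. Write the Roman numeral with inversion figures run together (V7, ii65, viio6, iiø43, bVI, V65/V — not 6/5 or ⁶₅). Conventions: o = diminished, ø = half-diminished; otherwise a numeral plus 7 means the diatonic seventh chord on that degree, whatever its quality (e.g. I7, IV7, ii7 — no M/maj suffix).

V/ii

Stacked in thirds the chord is G-B-D: a major triad on G.
G is not a diatonic chord root with this quality in Bb major, but it lies a perfect fifth above C (ii), so the chord functions as an applied dominant of ii.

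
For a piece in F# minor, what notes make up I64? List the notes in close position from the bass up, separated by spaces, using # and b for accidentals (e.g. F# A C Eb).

I64 is the major tonic (Picardy third), borrowed from the parallel major. In F# minor that root is F#.
So the chord is F#-A#-C#, a major triad.
The figured bass 64 indicates second inversion, placing the fifth (C#) in the bass: C#-F#-A#.

C# F# A#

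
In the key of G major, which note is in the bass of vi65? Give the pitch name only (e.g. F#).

vi in G major has root E; the chord is E-G-B-D.
The figure 65 means first inversion — the third is in the bass.

G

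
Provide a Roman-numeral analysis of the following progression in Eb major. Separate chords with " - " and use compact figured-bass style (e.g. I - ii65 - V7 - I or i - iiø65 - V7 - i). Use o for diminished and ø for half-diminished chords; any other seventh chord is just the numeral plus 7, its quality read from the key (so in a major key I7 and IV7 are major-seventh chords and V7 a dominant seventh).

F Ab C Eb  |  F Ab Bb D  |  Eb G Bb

ii7 - V43 - I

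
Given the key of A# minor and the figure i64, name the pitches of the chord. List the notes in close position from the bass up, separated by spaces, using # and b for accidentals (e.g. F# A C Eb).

In A# minor, scale degree 1 is A#, and the diatonic chord built there is a minor triad.
That chord is spelled A#-C#-E#.
The figured bass 64 indicates second inversion, placing the fifth (E#) in the bass: E#-A#-C#.

E# A# C#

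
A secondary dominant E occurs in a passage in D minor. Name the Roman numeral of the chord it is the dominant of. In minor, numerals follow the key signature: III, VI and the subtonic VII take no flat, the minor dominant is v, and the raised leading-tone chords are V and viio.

The chord is a major triad on E.
A dominant resolves down a perfect fifth: E → A. In D minor, A is scale degree 5, i.e. V.

V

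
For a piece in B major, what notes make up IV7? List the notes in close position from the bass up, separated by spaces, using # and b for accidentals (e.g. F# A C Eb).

E G# B D#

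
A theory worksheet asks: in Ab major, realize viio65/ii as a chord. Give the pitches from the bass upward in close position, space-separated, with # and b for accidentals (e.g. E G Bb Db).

C Eb Gb A

viio65/ii is a secondary leading-tone chord. The target ii is Bb in Ab major; the applied chord is rooted a semitone below, on A.
Building a fully diminished seventh chord on A gives A-C-Eb-Gb.
The figured bass 65 indicates first inversion, placing the third (C) in the bass: C-Eb-Gb-A.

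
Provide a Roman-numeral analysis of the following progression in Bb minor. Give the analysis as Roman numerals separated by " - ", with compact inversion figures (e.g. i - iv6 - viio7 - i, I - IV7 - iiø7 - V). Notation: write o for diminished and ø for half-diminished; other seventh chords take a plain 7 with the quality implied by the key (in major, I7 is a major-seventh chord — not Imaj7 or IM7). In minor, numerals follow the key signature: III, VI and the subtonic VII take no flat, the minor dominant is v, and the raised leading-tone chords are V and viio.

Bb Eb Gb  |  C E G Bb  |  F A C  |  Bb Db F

Bb-Eb-Gb: minor triad on Eb = scale degree 4 → iv64.
C-E-G-Bb is the secondary dominant of V (dominant seventh chord on C): V7/V.
F-A-C: major triad on F = scale degree 5 → V.
Bb-Db-F has root Bb, degree 1 in Bb minor, so i.

iv64 - V7/V - V - i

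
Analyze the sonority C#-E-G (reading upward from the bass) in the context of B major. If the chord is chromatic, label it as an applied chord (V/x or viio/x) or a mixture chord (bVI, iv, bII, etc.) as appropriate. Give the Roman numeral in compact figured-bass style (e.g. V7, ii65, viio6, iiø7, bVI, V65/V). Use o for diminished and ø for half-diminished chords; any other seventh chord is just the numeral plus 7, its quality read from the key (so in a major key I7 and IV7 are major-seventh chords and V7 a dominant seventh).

Stacked in thirds the chord is C#-E-G: a diminished triad on C#.
C# is the second degree of B major. This is the diminished supertonic triad, borrowed from the parallel minor.

iio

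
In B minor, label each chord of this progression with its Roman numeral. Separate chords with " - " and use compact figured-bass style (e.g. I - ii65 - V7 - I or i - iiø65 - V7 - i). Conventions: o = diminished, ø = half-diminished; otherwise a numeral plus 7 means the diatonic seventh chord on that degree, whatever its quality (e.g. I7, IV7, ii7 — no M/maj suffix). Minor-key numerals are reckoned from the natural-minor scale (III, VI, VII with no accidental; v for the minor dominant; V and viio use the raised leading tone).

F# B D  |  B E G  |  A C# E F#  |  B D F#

i64 - iv64 - v65 - i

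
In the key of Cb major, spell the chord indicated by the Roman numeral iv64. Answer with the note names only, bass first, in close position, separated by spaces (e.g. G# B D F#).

iv64 is the minor subdominant, borrowed from the parallel minor. In Cb major that root is Fb.
So the chord is Fb-Abb-Cb, a minor triad.
With the 64 figure the chord is in second inversion; from the bass Cb upward in close position it reads Cb-Fb-Abb.

Cb Fb Abb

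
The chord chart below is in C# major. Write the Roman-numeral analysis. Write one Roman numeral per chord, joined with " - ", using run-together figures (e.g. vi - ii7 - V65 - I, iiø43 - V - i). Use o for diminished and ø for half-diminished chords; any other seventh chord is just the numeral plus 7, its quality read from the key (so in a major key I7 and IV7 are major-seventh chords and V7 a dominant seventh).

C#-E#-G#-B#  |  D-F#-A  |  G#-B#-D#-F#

I7 - bII - V7

C#-E#-G#-B#: major seventh chord on C# = scale degree 1 → I7.
D-F#-A: major triad on D — chromatic; D is the lowered second degree, so this is the Neapolitan chord, bII.
G#-B#-D#-F#: root G# is the dominant; dominant seventh chord there is V7.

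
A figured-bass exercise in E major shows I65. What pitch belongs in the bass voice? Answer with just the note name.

I in E major has root E; the chord is E-G#-B-D#.
The figure 65 means first inversion — the third is in the bass.

G#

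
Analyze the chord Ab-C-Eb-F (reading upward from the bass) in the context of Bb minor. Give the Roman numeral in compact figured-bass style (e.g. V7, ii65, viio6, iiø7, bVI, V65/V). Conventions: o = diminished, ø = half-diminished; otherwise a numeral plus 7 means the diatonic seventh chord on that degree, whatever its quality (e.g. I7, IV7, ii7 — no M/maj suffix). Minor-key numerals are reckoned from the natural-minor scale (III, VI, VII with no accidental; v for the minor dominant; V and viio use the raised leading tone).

v65

The pitches F-Ab-C-Eb form a minor seventh chord rooted on F.
In Bb minor, F is the dominant; the diatonic minor seventh chord there is v7.
With Ab in the bass the chord is in first inversion, so the figured bass is 65.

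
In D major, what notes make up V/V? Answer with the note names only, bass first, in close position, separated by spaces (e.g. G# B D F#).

The slash means an applied dominant: we want the dominant of V. In D major, V is A major, and its dominant is built on E.
Building a major triad on E gives E-G#-B.

E G# B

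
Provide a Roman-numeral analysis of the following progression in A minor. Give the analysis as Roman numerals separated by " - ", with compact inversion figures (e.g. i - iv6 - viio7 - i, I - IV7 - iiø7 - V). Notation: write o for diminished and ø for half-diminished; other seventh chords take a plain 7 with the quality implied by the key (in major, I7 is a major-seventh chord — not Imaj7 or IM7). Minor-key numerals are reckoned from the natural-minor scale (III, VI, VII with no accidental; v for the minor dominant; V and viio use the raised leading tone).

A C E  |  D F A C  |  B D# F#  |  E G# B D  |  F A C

i - iv7 - V/V - V7 - VI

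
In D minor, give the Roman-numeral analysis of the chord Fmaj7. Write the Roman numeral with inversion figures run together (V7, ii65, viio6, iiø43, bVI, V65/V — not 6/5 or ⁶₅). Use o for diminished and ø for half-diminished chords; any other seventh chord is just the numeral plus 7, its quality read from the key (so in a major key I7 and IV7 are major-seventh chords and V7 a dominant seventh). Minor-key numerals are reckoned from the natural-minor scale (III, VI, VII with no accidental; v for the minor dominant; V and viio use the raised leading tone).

Stacked in thirds the chord is F-A-C-E: a major seventh chord on F.
In D minor, F is the mediant; the diatonic major seventh chord there is III7.

III7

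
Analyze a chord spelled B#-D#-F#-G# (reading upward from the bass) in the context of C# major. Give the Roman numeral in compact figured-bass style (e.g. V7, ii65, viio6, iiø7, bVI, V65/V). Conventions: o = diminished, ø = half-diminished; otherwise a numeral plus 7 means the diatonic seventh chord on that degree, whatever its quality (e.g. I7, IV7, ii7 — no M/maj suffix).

V65

Stacked in thirds the chord is G#-B#-D#-F#: a dominant seventh chord on G#.
In C# major, G# is the dominant; the diatonic dominant seventh chord there is V7.
With B# in the bass the chord is in first inversion, so the figured bass is 65.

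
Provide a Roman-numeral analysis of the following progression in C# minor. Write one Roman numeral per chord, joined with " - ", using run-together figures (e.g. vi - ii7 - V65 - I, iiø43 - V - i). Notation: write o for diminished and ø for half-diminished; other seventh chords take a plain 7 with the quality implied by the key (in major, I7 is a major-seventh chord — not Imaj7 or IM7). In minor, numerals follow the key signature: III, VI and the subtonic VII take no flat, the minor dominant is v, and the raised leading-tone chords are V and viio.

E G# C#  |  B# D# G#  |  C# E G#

i6 - V6 - i

E-G#-C#: root C# is the tonic; minor triad there is i6.
B#-D#-G#: root G# is the dominant; major triad there is V6.
C#-E-G#: minor triad on C# = scale degree 1 → i.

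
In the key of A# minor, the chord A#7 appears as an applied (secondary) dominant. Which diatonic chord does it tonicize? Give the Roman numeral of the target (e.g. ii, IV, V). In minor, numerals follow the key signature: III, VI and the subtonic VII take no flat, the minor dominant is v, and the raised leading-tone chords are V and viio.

The chord is a dominant seventh chord on A#.
A dominant resolves down a perfect fifth: A# → D#. In A# minor, D# is scale degree 4, i.e. iv.

iv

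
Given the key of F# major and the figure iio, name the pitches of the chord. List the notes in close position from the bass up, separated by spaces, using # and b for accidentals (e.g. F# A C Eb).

Scale degree 2 in F# major is G#; here the chord built on it is altered to a diminished triad. iio is the diminished supertonic triad, borrowed from the parallel minor.
So the chord is G#-B-D, a diminished triad.

G# B D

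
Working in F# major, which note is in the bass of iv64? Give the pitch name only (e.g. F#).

iv in F# major has root B; the chord is B-D-F#.
The figure 64 means second inversion — the fifth is in the bass.

F#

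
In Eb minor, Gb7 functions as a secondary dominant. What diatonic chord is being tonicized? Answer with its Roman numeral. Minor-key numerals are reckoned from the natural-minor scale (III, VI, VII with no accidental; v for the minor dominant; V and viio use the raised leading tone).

VI

The chord is a dominant seventh chord on Gb.
A dominant resolves down a perfect fifth: Gb → Cb. In Eb minor, Cb is scale degree 6, i.e. VI.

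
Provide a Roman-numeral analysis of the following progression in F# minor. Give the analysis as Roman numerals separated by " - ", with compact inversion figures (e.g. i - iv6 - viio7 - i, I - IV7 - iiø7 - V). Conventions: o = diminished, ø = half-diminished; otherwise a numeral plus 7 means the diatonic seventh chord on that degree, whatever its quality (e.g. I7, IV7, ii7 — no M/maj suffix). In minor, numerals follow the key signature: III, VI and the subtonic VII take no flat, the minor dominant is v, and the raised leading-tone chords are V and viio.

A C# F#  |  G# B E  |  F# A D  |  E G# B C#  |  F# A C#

i6 - VII6 - VI6 - v65 - i

A-C#-F#: minor triad on F# = scale degree 1 → i6.
G#-B-E: major triad on E = scale degree 7 → VII6.
F#-A-D: major triad on D = scale degree 6 → VI6.
E-G#-B-C#: root C# is the dominant; minor seventh chord there is v65.
F#-A-C#: minor triad on F# = scale degree 1 → i.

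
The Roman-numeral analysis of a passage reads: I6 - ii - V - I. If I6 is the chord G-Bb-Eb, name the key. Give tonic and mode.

Eb major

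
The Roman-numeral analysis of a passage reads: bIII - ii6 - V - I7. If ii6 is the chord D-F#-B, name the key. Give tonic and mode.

A major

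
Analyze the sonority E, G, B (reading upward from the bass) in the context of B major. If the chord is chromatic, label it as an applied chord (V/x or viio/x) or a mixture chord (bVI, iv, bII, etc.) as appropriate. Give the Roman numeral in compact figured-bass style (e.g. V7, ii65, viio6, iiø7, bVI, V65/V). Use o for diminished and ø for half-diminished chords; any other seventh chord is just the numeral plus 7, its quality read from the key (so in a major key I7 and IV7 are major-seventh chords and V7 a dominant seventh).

iv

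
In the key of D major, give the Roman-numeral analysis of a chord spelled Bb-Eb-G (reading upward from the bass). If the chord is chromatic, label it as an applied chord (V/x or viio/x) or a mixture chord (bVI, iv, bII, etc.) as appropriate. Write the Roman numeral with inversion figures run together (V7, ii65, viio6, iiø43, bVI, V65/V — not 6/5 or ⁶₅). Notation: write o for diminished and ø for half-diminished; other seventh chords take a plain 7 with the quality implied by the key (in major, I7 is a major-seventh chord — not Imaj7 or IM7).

bII64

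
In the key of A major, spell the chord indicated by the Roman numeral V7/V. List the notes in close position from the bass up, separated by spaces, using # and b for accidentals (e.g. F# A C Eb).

The slash means an applied dominant: we want the dominant of V. In A major, V is E major, and its dominant is built on B.
Building a dominant seventh chord on B gives B-D#-F#-A.

B D# F# A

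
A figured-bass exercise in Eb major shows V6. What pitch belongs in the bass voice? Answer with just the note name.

D

V in Eb major has root Bb; the chord is Bb-D-F.
The figure 6 means first inversion — the third is in the bass.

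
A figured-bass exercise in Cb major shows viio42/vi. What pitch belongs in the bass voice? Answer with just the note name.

The applied chord viio42/vi is rooted on G: G-Bb-Db-Fb.
The figure 42 means third inversion — the seventh is in the bass.

Fb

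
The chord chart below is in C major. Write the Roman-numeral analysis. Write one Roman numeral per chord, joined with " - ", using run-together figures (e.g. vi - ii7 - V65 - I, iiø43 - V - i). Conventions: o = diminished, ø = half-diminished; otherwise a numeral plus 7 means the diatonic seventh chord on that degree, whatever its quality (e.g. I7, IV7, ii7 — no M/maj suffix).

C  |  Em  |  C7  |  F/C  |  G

I - iii - V7/IV - IV64 - V

C has root C, degree 1 in C major, so I.
Em: minor triad on E = scale degree 3 → iii.
C7: a dominant seventh chord on C, the applied dominant of IV → V7/IV.
F/C: root F is the subdominant; major triad there is IV64.
G: major triad on G = scale degree 5 → V.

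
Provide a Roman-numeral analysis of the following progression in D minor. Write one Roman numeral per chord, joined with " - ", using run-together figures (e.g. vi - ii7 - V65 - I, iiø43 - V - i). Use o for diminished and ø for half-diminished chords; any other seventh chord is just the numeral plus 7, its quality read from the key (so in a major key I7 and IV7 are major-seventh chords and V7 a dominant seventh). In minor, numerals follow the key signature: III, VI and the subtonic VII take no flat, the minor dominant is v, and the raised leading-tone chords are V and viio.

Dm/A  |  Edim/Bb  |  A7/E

Dm/A: minor triad on D = scale degree 1 → i64.
Edim/Bb: root E is the supertonic; diminished triad there is iio64.
A7/E: dominant seventh chord on A = scale degree 5 → V43.

i64 - iio64 - V43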